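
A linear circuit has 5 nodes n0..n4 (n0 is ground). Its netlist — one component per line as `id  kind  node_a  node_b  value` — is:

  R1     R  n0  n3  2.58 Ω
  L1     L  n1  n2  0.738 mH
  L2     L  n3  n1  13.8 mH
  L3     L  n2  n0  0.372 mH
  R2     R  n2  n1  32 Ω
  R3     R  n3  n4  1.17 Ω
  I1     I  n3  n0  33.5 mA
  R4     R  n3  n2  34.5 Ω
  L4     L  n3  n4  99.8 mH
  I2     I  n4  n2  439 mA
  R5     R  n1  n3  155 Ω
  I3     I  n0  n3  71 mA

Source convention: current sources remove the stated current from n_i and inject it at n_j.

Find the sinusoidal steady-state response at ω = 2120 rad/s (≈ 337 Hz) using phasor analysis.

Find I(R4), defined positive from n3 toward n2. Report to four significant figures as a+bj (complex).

MNA unknowns: 4 node voltages V₁..V_4
R1: Y=0.3876+0.000j on G[0,3]
L1: Y=0.000-0.6392j on G[1,2]
L2: Y=0.000-0.03418j on G[3,1]
L3: Y=0.000-1.268j on G[2,0]
R2: Y=0.03125+0.000j on G[2,1]
R3: Y=0.8547+0.000j on G[3,4]
I1: z[3]−=0.0335, z[0]+=0.0335
R4: Y=0.02899+0.000j on G[3,2]
L4: Y=0.000-0.004726j on G[3,4]
I2: z[4]−=0.439, z[2]+=0.439
R5: Y=0.006452+0.000j on G[1,3]
I3: z[0]−=0.071, z[3]+=0.071
solve → V1=-0.05769+0.2877j, V2=-0.01352+0.3120j, V3=-0.9241-0.04424j, V4=-1.438-0.04708j

-0.02639-0.01033j A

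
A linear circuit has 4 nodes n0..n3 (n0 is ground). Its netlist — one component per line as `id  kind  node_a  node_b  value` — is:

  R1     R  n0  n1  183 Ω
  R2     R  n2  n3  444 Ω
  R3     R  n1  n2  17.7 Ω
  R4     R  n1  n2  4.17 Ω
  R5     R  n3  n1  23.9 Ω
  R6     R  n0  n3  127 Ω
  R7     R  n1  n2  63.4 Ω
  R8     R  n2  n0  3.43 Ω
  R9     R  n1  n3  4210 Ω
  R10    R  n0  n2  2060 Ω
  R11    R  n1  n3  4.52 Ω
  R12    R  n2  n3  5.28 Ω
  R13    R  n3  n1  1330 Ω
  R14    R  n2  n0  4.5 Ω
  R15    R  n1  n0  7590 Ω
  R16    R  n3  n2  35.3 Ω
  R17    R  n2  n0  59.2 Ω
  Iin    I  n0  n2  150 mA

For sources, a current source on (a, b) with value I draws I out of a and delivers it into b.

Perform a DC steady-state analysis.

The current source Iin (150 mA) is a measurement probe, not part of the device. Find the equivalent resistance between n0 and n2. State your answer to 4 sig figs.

R_eq = 1.837 Ω

Apply KCL at each of the 3 non-ground nodes and solve the resulting linear system.
Node n1: branches {R1, R3, R4, R5, R7, R9, R11, R13, R15} → V_1 = 0.2694
Node n2: branches {R2, R3, R4, R7, R8, R10, R12, R14, R16, R17, Iin} → V_2 = 0.2756
Node n3: branches {R2, R5, R6, R9, R11, R12, R13, R16} → V_3 = 0.2679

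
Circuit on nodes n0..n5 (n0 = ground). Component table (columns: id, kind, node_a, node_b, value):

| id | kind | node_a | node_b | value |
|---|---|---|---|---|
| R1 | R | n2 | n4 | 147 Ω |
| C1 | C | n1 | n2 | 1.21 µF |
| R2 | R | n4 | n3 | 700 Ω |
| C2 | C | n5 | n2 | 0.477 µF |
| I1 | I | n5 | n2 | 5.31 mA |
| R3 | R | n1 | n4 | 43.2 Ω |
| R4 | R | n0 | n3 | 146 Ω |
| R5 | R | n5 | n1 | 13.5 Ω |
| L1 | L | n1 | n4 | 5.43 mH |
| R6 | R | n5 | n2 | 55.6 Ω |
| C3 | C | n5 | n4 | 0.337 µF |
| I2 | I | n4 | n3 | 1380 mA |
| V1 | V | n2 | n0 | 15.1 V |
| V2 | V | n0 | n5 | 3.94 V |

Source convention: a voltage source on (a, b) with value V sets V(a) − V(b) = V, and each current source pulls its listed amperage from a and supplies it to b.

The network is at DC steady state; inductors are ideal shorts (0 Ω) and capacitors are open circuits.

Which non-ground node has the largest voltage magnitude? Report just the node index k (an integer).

Apply KCL at each of the 5 non-ground nodes and solve the resulting linear system.
Node n1: branches {C1, R3, R5, L1} → V_1 = -16.22
Node n2: branches {R1, C1, C2, I1, R6, V1} → V_2 = 15.10
Node n3: branches {R2, R4, I2} → V_3 = 163.9
Node n4: branches {R1, R2, R3, L1, C3, I2} → V_4 = -16.22
Node n5: branches {C2, I1, R5, R6, C3, V2} → V_5 = -3.940
Source currents: i(L1)=0.9096, i(V1)=-0.5502, i(V2)=0.5725

3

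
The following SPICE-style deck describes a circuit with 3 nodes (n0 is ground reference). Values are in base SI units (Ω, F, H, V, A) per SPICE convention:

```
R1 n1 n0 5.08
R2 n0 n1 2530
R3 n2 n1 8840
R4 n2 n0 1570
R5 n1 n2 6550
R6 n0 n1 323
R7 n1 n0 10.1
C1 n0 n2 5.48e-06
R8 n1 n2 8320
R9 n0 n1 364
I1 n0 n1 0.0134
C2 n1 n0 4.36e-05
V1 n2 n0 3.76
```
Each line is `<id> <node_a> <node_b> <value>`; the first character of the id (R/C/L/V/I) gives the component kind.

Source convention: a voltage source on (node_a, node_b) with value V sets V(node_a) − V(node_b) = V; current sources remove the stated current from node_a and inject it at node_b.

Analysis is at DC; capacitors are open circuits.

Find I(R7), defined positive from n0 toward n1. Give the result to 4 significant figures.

-0.004861 A

Apply KCL at each of the 2 non-ground nodes and solve the resulting linear system.
Node n1: branches {R1, R2, R3, R5, R6, R7, R8, R9, I1, C2} → V_1 = 0.04910
Node n2: branches {R3, R4, R5, C1, R8, V1} → V_2 = 3.760
Source currents: i(V1)=-0.003827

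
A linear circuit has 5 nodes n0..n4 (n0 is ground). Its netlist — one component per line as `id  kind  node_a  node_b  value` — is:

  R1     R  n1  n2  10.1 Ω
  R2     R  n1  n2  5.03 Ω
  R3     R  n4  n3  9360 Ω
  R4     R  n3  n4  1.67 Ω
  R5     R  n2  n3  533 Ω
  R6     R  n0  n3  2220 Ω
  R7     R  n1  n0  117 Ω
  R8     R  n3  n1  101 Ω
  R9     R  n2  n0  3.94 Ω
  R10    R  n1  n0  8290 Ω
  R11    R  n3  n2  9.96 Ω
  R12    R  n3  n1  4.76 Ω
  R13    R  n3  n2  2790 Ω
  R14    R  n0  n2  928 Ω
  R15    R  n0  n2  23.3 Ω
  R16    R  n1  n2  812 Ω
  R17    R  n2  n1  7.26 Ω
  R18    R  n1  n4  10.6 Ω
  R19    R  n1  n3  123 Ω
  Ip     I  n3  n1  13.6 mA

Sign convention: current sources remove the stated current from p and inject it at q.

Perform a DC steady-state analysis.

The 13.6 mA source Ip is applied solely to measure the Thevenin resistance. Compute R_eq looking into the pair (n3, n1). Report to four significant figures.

Element admittances at DC:
  Y(R1) = 0.09901 S between n1,n2
  Y(R2) = 0.1988 S between n1,n2
  Y(R3) = 0.0001068 S between n4,n3
  Y(R4) = 0.5988 S between n3,n4
  Y(R5) = 0.001876 S between n2,n3
  Y(R6) = 0.0004505 S between n0,n3
  Y(R7) = 0.008547 S between n1,n0
  Y(R8) = 0.009901 S between n3,n1
  Y(R9) = 0.2538 S between n2,n0
  Y(R10) = 0.0001206 S between n1,n0
  Y(R11) = 0.1004 S between n3,n2
  Y(R12) = 0.2101 S between n3,n1
  Y(R13) = 0.0003584 S between n3,n2
  Y(R14) = 0.001078 S between n0,n2
  Y(R15) = 0.04292 S between n0,n2
  Y(R16) = 0.001232 S between n1,n2
  Y(R17) = 0.1377 S between n2,n1
  Y(R18) = 0.09434 S between n1,n4
  Y(R19) = 0.008130 S between n1,n3
  Ip: injects 0.0136 A into n1 (from n3)
Assemble and solve the 4×4 MNA system:
  V(n1)=0.006358  V(n2)=-0.0001424  V(n3)=-0.02822  V(n4)=-0.02351

R_eq = 2.542 Ω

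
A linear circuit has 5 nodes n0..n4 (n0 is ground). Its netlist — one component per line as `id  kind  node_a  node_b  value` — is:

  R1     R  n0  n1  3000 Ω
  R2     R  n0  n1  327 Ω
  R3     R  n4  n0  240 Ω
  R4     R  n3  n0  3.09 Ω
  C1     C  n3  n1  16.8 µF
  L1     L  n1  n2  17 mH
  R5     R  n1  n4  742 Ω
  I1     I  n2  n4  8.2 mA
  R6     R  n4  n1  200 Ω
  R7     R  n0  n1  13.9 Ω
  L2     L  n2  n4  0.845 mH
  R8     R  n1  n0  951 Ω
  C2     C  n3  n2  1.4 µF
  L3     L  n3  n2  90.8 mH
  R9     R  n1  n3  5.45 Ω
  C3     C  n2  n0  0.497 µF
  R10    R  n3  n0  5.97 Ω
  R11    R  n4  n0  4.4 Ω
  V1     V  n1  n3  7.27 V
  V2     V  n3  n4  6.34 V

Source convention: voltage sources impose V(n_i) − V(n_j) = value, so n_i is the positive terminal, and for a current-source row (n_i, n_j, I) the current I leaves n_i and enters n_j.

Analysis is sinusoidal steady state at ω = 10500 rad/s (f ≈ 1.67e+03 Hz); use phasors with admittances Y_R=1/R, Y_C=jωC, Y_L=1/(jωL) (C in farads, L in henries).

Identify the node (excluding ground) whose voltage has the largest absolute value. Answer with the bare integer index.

1

Apply KCL at each of the 4 non-ground nodes and solve the resulting linear system.
Node n1: branches {R1, R2, C1, L1, R5, R6, R7, R8, R9, V1} → V_1 = 8.411+0.03642j
Node n2: branches {L1, I1, L2, C2, L3, C3} → V_2 = -5.575-0.04413j
Node n3: branches {R4, C1, C2, L3, R9, R10, V1, V2} → V_3 = 1.141+0.03642j
Node n4: branches {R3, R5, I1, R6, L2, R11, V2} → V_4 = -5.199+0.03642j
Source currents: i(V1)=-2.063-1.207j, i(V2)=-1.289-0.03400j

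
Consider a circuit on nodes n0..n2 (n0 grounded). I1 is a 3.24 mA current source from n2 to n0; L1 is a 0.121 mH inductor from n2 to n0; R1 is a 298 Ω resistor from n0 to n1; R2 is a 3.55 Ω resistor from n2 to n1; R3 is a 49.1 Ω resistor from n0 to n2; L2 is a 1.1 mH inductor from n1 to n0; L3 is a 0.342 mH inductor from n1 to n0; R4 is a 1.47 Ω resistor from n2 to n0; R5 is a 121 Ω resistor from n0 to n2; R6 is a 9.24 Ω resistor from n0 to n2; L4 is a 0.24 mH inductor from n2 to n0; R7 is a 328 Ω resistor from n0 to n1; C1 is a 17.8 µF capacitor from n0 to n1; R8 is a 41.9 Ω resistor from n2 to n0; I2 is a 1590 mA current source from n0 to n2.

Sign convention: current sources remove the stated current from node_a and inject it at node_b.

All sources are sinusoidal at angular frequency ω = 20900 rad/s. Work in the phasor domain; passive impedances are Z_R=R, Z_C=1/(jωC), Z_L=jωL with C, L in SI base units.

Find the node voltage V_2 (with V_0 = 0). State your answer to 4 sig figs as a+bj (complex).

Element admittances at ω=20900 rad/s:
  I1: injects 0.00324 A into n0 (from n2)
  Y(L1) = 0.000-0.3954j S between n2,n0
  Y(R1) = 0.003356+0.000j S between n0,n1
  Y(R2) = 0.2817+0.000j S between n2,n1
  Y(R3) = 0.02037+0.000j S between n0,n2
  Y(L2) = 0.000-0.04350j S between n1,n0
  Y(L3) = 0.000-0.1399j S between n1,n0
  Y(R4) = 0.6803+0.000j S between n2,n0
  Y(R5) = 0.008264+0.000j S between n0,n2
  Y(R6) = 0.1082+0.000j S between n0,n2
  Y(L4) = 0.000-0.1994j S between n2,n0
  Y(R7) = 0.003049+0.000j S between n0,n1
  Y(C1) = 0.000+0.3720j S between n0,n1
  Y(R8) = 0.02387+0.000j S between n2,n0
  I2: injects 1.59 A into n2 (from n0)
Assemble and solve the 2×2 MNA system:
  V(n1)=1.239-0.1405j  V(n2)=1.361+0.6857j

1.361+0.6857j V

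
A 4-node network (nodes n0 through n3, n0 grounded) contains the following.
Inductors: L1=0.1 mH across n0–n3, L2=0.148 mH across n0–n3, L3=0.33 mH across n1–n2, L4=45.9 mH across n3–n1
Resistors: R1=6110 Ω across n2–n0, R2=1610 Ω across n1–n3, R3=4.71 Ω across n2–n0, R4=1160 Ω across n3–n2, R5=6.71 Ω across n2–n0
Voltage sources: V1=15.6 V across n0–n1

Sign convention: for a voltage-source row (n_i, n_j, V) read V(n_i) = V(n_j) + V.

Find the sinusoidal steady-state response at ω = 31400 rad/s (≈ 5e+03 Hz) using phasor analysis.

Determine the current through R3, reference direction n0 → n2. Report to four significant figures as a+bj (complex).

MNA unknowns: 3 node voltages V₁..V_3 plus 1 source current (V1)
L1: Y=0.000-0.3185j on G[0,3]
R1: Y=0.0001637+0.000j on G[2,0]
L2: Y=0.000-0.2152j on G[0,3]
L3: Y=0.000-0.09651j on G[1,2]
L4: Y=0.000-0.0006938j on G[3,1]
R2: Y=0.0006211+0.000j on G[1,3]
R3: Y=0.2123+0.000j on G[2,0]
R4: Y=0.0008621+0.000j on G[3,2]
R5: Y=0.1490+0.000j on G[2,0]
V1: row V0−V1=15.6, i_V1 at 0,1
solve → V1=-15.60+0.000j, V2=-1.033+3.879j, V3=-0.02657-0.01973j
aux → i_V1=-0.3840+1.417j

0.2194-0.8236j A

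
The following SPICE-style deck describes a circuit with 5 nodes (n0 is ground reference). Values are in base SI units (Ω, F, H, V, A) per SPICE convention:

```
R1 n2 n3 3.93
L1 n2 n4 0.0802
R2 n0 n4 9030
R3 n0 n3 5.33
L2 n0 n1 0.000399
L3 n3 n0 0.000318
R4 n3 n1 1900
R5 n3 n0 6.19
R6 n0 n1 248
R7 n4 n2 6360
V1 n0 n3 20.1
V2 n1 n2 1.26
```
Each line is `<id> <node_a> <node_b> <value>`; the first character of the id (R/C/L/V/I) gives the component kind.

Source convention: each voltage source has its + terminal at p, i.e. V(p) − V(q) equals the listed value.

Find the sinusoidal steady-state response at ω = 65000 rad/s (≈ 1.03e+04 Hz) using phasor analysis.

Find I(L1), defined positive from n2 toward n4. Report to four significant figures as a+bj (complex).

-0.0008695+0.0009155j A

Apply KCL at each of the 4 non-ground nodes and solve the resulting linear system.
Node n1: branches {L2, R4, R6, V2} → V_1 = -18.14-2.701j
Node n2: branches {R1, L1, R7, V2} → V_2 = -19.40-2.701j
Node n3: branches {R1, R3, L3, R4, R5, V1} → V_3 = -20.10+0.000j
Node n4: branches {L1, R2, R7} → V_4 = -14.63+1.832j
Source currents: i(V1)=-7.197+1.661j, i(V2)=0.1763-0.6872j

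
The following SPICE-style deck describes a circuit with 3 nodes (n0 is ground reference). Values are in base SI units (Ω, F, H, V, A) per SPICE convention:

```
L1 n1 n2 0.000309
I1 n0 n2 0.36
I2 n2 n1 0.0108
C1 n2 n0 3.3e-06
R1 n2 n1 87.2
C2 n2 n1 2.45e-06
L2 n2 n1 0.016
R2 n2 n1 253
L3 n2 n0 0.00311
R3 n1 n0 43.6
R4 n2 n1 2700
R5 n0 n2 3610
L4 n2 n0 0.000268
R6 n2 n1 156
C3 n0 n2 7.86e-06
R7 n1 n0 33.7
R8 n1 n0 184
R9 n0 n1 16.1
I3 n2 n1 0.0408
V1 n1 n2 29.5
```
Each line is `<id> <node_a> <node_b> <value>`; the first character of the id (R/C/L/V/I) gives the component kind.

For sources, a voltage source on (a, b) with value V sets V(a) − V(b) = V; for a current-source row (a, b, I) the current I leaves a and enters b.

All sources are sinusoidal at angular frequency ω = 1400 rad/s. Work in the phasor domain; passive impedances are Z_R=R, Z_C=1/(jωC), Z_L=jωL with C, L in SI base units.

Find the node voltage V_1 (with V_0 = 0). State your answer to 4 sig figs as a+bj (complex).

29.45-1.104j V

Element admittances at ω=1400 rad/s:
  Y(L1) = 0.000-2.312j S between n1,n2
  I1: injects 0.36 A into n2 (from n0)
  I2: injects 0.0108 A into n1 (from n2)
  Y(C1) = 0.000+0.004620j S between n2,n0
  Y(R1) = 0.01147+0.000j S between n2,n1
  Y(C2) = 0.000+0.003430j S between n2,n1
  Y(L2) = 0.000-0.04464j S between n2,n1
  Y(R2) = 0.003953+0.000j S between n2,n1
  Y(L3) = 0.000-0.2297j S between n2,n0
  Y(R3) = 0.02294+0.000j S between n1,n0
  Y(R4) = 0.0003704+0.000j S between n2,n1
  Y(R5) = 0.0002770+0.000j S between n0,n2
  Y(L4) = 0.000-2.665j S between n2,n0
  Y(R6) = 0.006410+0.000j S between n2,n1
  Y(C3) = 0.000+0.01100j S between n0,n2
  Y(R7) = 0.02967+0.000j S between n1,n0
  Y(R8) = 0.005435+0.000j S between n1,n0
  Y(R9) = 0.06211+0.000j S between n0,n1
  I3: injects 0.0408 A into n1 (from n2)
  V1: constraint V(n1)−V(n2) = 29.5
Assemble and solve the 3×3 MNA system:
  V(n1)=29.45-1.104j  V(n2)=-0.04618-1.104j
  i(V1)=-4.142+69.54j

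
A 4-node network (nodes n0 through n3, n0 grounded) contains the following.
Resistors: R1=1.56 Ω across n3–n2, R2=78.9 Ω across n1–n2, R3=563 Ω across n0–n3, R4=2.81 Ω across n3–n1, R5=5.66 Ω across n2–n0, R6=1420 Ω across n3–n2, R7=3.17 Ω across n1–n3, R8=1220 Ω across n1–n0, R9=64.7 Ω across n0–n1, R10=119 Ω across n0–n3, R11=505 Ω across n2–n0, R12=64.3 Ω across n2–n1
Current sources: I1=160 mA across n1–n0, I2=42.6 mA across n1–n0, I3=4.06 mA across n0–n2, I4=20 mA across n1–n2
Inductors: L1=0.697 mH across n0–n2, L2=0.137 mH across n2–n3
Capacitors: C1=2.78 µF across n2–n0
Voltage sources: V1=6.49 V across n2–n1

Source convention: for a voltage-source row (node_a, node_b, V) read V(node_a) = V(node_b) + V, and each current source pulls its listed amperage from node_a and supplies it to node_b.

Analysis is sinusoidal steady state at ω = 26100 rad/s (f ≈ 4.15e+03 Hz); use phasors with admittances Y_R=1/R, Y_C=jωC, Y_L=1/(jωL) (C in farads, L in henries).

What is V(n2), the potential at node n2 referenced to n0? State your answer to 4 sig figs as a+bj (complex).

Element admittances at ω=26100 rad/s:
  Y(R1) = 0.6410+0.000j S between n3,n2
  I1: injects 0.16 A into n0 (from n1)
  Y(R2) = 0.01267+0.000j S between n1,n2
  Y(R3) = 0.001776+0.000j S between n0,n3
  I2: injects 0.0426 A into n0 (from n1)
  I3: injects 0.00406 A into n2 (from n0)
  Y(L1) = 0.000-0.05497j S between n0,n2
  Y(R4) = 0.3559+0.000j S between n3,n1
  Y(L2) = 0.000-0.2797j S between n2,n3
  Y(C1) = 0.000+0.07256j S between n2,n0
  Y(R5) = 0.1767+0.000j S between n2,n0
  I4: injects 0.02 A into n2 (from n1)
  Y(R6) = 0.0007042+0.000j S between n3,n2
  Y(R7) = 0.3155+0.000j S between n1,n3
  Y(R8) = 0.0008197+0.000j S between n1,n0
  Y(R9) = 0.01546+0.000j S between n0,n1
  Y(R10) = 0.008403+0.000j S between n0,n3
  Y(R11) = 0.001980+0.000j S between n2,n0
  Y(R12) = 0.01555+0.000j S between n2,n1
  V1: constraint V(n2)−V(n1) = 6.49
Assemble and solve the 4×4 MNA system:
  V(n1)=-6.782+0.05807j  V(n2)=-0.2917+0.05807j  V(n3)=-3.441-0.6080j
  i(V1)=-2.313+0.4481j

-0.2917+0.05807j V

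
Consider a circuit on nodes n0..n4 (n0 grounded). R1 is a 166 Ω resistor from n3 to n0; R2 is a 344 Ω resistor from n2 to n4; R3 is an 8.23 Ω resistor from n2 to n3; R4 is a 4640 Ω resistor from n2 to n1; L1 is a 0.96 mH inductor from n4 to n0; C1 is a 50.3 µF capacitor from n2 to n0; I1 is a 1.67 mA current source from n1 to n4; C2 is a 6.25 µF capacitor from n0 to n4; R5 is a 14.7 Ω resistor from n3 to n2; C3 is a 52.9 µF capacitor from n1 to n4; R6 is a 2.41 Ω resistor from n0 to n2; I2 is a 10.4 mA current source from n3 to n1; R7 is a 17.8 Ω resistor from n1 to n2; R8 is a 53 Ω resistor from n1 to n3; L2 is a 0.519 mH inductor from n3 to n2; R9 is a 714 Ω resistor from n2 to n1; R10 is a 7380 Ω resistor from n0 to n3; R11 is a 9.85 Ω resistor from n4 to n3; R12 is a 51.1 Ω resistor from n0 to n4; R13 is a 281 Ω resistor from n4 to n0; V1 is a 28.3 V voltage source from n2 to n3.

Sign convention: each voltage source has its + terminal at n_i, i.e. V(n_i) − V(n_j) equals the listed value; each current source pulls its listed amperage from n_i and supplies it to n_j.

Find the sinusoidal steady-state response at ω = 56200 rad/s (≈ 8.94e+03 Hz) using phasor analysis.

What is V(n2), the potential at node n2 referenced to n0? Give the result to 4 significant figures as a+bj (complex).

Element admittances at ω=56200 rad/s:
  Y(R1) = 0.006024+0.000j S between n3,n0
  Y(R2) = 0.002907+0.000j S between n2,n4
  Y(R3) = 0.1215+0.000j S between n2,n3
  Y(R4) = 0.0002155+0.000j S between n2,n1
  Y(L1) = 0.000-0.01853j S between n4,n0
  Y(C1) = 0.000+2.827j S between n2,n0
  I1: injects 0.00167 A into n4 (from n1)
  Y(C2) = 0.000+0.3513j S between n0,n4
  Y(R5) = 0.06803+0.000j S between n3,n2
  Y(C3) = 0.000+2.973j S between n1,n4
  Y(R6) = 0.4149+0.000j S between n0,n2
  I2: injects 0.0104 A into n1 (from n3)
  Y(R7) = 0.05618+0.000j S between n1,n2
  Y(R8) = 0.01887+0.000j S between n1,n3
  Y(L2) = 0.000-0.03428j S between n3,n2
  Y(R9) = 0.001401+0.000j S between n2,n1
  Y(R10) = 0.0001355+0.000j S between n0,n3
  Y(R11) = 0.1015+0.000j S between n4,n3
  Y(R12) = 0.01957+0.000j S between n0,n4
  Y(R13) = 0.003559+0.000j S between n4,n0
  V1: constraint V(n2)−V(n3) = 28.3
Assemble and solve the 5×5 MNA system:
  V(n1)=-4.913+6.967j  V(n2)=0.6205-0.8238j  V(n3)=-27.68-0.8238j  V(n4)=-4.712+6.933j
  i(V1)=-8.285+0.03071j

0.6205-0.8238j V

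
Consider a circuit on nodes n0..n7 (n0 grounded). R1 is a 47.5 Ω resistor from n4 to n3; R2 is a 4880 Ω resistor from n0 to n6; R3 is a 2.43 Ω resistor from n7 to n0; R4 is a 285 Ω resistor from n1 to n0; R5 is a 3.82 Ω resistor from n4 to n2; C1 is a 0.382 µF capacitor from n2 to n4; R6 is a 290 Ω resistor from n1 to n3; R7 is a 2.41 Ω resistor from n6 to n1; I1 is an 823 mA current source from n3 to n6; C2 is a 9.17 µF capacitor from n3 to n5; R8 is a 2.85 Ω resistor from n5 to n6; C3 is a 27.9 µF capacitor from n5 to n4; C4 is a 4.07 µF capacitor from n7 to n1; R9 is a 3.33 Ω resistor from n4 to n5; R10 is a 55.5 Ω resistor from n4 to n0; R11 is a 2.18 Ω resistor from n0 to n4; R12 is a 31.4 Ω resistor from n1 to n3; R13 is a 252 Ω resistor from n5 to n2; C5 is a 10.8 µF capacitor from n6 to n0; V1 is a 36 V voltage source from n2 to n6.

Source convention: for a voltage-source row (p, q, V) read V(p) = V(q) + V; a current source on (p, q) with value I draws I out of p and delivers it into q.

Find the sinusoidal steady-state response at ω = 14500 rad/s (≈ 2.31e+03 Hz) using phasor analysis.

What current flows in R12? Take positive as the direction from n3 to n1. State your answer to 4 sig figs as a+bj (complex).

0.1123+0.1432j A

Element admittances at ω=14500 rad/s:
  Y(R1) = 0.02105+0.000j S between n4,n3
  Y(R2) = 0.0002049+0.000j S between n0,n6
  Y(R3) = 0.4115+0.000j S between n7,n0
  Y(R4) = 0.003509+0.000j S between n1,n0
  Y(R5) = 0.2618+0.000j S between n4,n2
  Y(C1) = 0.000+0.005539j S between n2,n4
  Y(R6) = 0.003448+0.000j S between n1,n3
  Y(R7) = 0.4149+0.000j S between n6,n1
  I1: injects 0.823 A into n6 (from n3)
  Y(C2) = 0.000+0.1330j S between n3,n5
  Y(R8) = 0.3509+0.000j S between n5,n6
  Y(C3) = 0.000+0.4046j S between n5,n4
  Y(C4) = 0.000+0.05901j S between n7,n1
  Y(R9) = 0.3003+0.000j S between n4,n5
  Y(R10) = 0.01802+0.000j S between n4,n0
  Y(R11) = 0.4587+0.000j S between n0,n4
  Y(R12) = 0.03185+0.000j S between n1,n3
  Y(R13) = 0.003968+0.000j S between n5,n2
  Y(C5) = 0.000+0.1566j S between n6,n0
  V1: constraint V(n2)−V(n6) = 36
Assemble and solve the 8×8 MNA system:
  V(n1)=-6.785+10.32j  V(n2)=27.28+9.287j  V(n3)=-3.257+14.82j  V(n4)=4.475+3.427j  V(n5)=-0.2600+8.916j  V(n6)=-8.716+9.287j  V(n7)=-1.587-0.7454j
  i(V1)=-6.048-1.662j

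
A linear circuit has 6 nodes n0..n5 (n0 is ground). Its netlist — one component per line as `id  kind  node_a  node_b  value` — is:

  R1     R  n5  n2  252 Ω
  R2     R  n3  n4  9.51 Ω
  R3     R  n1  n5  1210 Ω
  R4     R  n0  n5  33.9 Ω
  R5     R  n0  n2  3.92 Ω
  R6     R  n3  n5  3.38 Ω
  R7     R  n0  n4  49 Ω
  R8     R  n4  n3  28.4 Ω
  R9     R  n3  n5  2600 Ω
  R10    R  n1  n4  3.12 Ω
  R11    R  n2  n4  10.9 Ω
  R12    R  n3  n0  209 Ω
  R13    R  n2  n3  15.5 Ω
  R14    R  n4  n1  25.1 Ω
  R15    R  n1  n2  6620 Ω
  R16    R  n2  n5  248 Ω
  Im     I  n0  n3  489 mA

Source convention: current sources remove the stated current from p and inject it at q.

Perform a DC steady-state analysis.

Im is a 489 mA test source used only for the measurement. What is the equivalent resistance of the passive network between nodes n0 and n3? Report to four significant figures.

R_eq = 7.935 Ω

Element admittances at DC:
  Y(R1) = 0.003968 S between n5,n2
  Y(R2) = 0.1052 S between n3,n4
  Y(R3) = 0.0008264 S between n1,n5
  Y(R4) = 0.02950 S between n0,n5
  Y(R5) = 0.2551 S between n0,n2
  Y(R6) = 0.2959 S between n3,n5
  Y(R7) = 0.02041 S between n0,n4
  Y(R8) = 0.03521 S between n4,n3
  Y(R9) = 0.0003846 S between n3,n5
  Y(R10) = 0.3205 S between n1,n4
  Y(R11) = 0.09174 S between n2,n4
  Y(R12) = 0.004785 S between n3,n0
  Y(R13) = 0.06452 S between n2,n3
  Y(R14) = 0.03984 S between n4,n1
  Y(R15) = 0.0001511 S between n1,n2
  Y(R16) = 0.004032 S between n2,n5
  Im: injects 0.489 A into n3 (from n0)
Assemble and solve the 5×5 MNA system:
  V(n1)=2.609  V(n2)=1.234  V(n3)=3.880  V(n4)=2.607  V(n5)=3.472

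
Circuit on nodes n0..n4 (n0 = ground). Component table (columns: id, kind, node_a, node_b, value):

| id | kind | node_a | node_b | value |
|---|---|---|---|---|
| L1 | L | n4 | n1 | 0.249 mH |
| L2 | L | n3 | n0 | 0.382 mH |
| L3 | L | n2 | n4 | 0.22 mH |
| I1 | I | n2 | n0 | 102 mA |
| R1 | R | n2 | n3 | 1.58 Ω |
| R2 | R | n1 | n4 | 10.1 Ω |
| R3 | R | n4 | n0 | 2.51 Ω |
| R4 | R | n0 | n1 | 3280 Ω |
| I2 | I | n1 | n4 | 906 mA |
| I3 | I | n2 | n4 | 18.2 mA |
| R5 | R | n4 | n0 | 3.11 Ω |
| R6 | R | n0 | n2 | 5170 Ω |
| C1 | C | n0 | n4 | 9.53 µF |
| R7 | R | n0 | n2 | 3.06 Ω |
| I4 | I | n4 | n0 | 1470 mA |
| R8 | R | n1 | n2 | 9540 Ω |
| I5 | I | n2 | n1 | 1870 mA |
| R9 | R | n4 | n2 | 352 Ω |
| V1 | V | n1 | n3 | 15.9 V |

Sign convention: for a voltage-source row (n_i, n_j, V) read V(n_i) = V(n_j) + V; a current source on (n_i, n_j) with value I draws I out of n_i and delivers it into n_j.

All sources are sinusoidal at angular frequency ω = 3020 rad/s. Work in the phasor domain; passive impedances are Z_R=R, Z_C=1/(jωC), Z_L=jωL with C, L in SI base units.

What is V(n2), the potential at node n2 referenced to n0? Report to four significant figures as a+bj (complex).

Element admittances at ω=3020 rad/s:
  Y(L1) = 0.000-1.330j S between n4,n1
  Y(L2) = 0.000-0.8668j S between n3,n0
  Y(L3) = 0.000-1.505j S between n2,n4
  I1: injects 0.102 A into n0 (from n2)
  Y(R1) = 0.6329+0.000j S between n2,n3
  Y(R2) = 0.09901+0.000j S between n1,n4
  Y(R3) = 0.3984+0.000j S between n4,n0
  Y(R4) = 0.0003049+0.000j S between n0,n1
  I2: injects 0.906 A into n4 (from n1)
  I3: injects 0.0182 A into n4 (from n2)
  Y(R5) = 0.3215+0.000j S between n4,n0
  Y(R6) = 0.0001934+0.000j S between n0,n2
  Y(C1) = 0.000+0.02878j S between n0,n4
  Y(R7) = 0.3268+0.000j S between n0,n2
  I4: injects 1.47 A into n0 (from n4)
  Y(R8) = 0.0001048+0.000j S between n1,n2
  I5: injects 1.87 A into n1 (from n2)
  Y(R9) = 0.002841+0.000j S between n4,n2
  V1: constraint V(n1)−V(n3) = 15.9
Assemble and solve the 5×5 MNA system:
  V(n1)=8.780-1.830j  V(n2)=-2.939-7.600j  V(n3)=-7.120-1.830j  V(n4)=1.144-5.166j
  i(V1)=-4.233+9.824j

-2.939-7.600j V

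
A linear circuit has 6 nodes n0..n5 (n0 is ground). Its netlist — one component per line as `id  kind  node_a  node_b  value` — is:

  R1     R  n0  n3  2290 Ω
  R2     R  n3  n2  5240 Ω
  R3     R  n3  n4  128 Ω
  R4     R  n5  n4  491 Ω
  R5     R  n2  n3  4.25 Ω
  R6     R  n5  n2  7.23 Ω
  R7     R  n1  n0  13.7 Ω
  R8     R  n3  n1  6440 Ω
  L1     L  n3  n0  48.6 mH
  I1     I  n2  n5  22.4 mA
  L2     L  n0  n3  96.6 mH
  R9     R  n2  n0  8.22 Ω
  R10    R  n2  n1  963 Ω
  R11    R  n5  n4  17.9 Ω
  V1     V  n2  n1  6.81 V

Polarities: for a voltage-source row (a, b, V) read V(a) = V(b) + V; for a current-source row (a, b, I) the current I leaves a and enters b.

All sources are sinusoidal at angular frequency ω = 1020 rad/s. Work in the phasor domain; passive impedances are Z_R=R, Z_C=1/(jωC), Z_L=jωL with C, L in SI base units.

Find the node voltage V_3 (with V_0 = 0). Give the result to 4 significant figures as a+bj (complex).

2.359+0.6601j V

MNA unknowns: 5 node voltages V₁..V_5 plus 1 source current (V1)
R1: Y=0.0004367+0.000j on G[0,3]
R2: Y=0.0001908+0.000j on G[3,2]
R3: Y=0.007812+0.000j on G[3,4]
R4: Y=0.002037+0.000j on G[5,4]
R5: Y=0.2353+0.000j on G[2,3]
R6: Y=0.1383+0.000j on G[5,2]
R7: Y=0.07299+0.000j on G[1,0]
R8: Y=0.0001553+0.000j on G[3,1]
L1: Y=0.000-0.02017j on G[3,0]
I1: z[2]−=0.0224, z[5]+=0.0224
L2: Y=0.000-0.01015j on G[0,3]
R9: Y=0.1217+0.000j on G[2,0]
R10: Y=0.001038+0.000j on G[2,1]
R11: Y=0.05587+0.000j on G[5,4]
V1: row V2−V1=6.81, i_V1 at 2,1
solve → V1=-4.364+0.3660j, V2=2.446+0.3660j, V3=2.359+0.6601j, V4=2.568+0.4132j, V5=2.596+0.3799j
aux → i_V1=-0.3267+0.02667j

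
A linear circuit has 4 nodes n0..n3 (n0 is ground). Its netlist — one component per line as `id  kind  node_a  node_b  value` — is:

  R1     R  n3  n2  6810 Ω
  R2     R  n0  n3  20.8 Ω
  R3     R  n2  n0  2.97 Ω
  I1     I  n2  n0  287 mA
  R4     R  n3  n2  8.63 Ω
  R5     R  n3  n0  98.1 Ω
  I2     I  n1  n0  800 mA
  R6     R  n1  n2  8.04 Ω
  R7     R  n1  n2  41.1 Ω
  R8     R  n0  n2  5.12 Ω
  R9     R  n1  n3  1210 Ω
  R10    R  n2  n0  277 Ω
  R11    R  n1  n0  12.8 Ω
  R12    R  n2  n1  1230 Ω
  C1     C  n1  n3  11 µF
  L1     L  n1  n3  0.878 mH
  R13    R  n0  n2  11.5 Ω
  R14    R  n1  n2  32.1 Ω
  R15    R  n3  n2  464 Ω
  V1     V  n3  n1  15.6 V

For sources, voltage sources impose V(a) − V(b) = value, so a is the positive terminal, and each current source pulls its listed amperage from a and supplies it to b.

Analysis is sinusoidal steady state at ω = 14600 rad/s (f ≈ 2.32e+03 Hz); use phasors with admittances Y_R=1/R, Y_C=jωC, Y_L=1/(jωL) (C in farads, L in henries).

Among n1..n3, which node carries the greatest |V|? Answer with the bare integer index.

1

Apply KCL at each of the 3 non-ground nodes and solve the resulting linear system.
Node n1: branches {I2, R6, R7, R9, R11, R12, C1, L1, R14, V1} → V_1 = -9.008+0.000j
Node n2: branches {R1, R3, I1, R4, R6, R7, R8, R10, R12, R13, R14, R15} → V_2 = -1.232+0.000j
Node n3: branches {R1, R2, R4, R5, R9, C1, L1, R15, V1} → V_3 = 6.592+0.000j
Source currents: i(V1)=-1.322-1.288j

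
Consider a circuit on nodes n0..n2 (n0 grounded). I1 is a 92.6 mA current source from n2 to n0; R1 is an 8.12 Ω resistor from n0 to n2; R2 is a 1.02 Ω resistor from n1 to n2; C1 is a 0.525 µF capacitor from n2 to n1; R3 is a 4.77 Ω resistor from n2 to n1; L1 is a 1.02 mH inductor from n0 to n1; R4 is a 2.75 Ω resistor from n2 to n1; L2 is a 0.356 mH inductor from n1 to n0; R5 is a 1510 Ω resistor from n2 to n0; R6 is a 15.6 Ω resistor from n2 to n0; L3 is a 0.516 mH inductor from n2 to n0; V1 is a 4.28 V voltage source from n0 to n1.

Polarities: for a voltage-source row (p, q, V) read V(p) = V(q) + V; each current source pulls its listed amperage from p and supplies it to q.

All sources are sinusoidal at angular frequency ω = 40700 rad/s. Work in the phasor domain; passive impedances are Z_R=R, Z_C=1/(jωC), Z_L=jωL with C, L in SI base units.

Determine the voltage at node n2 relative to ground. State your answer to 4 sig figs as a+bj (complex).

Apply KCL at each of the 2 non-ground nodes and solve the resulting linear system.
Node n1: branches {R2, C1, R3, L1, R4, L2, V1} → V_1 = -4.280+0.000j
Node n2: branches {I1, R1, R2, C1, R3, R4, R5, R6, L3} → V_2 = -3.870-0.1108j
Source currents: i(V1)=-0.6399+0.5619j

-3.870-0.1108j V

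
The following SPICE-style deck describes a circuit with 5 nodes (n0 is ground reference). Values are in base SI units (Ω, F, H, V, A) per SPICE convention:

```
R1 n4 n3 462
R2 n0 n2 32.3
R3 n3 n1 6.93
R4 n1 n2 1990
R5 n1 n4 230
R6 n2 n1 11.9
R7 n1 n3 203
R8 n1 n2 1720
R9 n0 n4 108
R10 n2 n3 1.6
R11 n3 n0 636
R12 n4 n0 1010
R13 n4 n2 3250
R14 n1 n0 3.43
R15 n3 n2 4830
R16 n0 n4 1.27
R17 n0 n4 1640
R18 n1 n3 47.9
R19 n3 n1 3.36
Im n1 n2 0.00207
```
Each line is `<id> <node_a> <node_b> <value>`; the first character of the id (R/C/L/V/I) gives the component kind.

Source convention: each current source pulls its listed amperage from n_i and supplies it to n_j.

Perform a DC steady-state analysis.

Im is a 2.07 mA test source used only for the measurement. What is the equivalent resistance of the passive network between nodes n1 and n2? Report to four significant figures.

Element admittances at DC:
  Y(R1) = 0.002165 S between n4,n3
  Y(R2) = 0.03096 S between n0,n2
  Y(R3) = 0.1443 S between n3,n1
  Y(R4) = 0.0005025 S between n1,n2
  Y(R5) = 0.004348 S between n1,n4
  Y(R6) = 0.08403 S between n2,n1
  Y(R7) = 0.004926 S between n1,n3
  Y(R8) = 0.0005814 S between n1,n2
  Y(R9) = 0.009259 S between n0,n4
  Y(R10) = 0.6250 S between n2,n3
  Y(R11) = 0.001572 S between n3,n0
  Y(R12) = 0.0009901 S between n4,n0
  Y(R13) = 0.0003077 S between n4,n2
  Y(R14) = 0.2915 S between n1,n0
  Y(R15) = 0.0002070 S between n3,n2
  Y(R16) = 0.7874 S between n0,n4
  Y(R17) = 0.0006098 S between n0,n4
  Y(R18) = 0.02088 S between n1,n3
  Y(R19) = 0.2976 S between n3,n1
  Im: injects 0.00207 A into n2 (from n1)
Assemble and solve the 4×4 MNA system:
  V(n1)=-0.0005471  V(n2)=0.004875  V(n3)=0.002546  V(n4)=5.753e-06

R_eq = 2.619 Ω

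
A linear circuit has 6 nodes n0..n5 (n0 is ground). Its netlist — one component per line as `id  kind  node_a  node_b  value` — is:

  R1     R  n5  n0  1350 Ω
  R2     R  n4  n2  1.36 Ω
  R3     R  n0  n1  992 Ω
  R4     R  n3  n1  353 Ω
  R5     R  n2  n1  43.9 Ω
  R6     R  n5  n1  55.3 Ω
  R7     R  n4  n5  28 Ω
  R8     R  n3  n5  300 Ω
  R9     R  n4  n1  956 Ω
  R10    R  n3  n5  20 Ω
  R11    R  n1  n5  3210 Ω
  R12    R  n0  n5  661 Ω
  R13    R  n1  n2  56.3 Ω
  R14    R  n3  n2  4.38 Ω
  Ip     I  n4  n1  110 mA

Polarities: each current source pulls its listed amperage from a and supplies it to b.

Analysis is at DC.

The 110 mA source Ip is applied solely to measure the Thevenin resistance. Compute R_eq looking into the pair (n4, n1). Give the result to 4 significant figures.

R_eq = 17.77 Ω

MNA unknowns: 5 node voltages V₁..V_5
R1: Y=0.0007407 on G[5,0]
R2: Y=0.7353 on G[4,2]
R3: Y=0.001008 on G[0,1]
R4: Y=0.002833 on G[3,1]
R5: Y=0.02278 on G[2,1]
R6: Y=0.01808 on G[5,1]
R7: Y=0.03571 on G[4,5]
R8: Y=0.003333 on G[3,5]
R9: Y=0.001046 on G[4,1]
R10: Y=0.05000 on G[3,5]
R11: Y=0.0003115 on G[1,5]
R12: Y=0.001513 on G[0,5]
R13: Y=0.01776 on G[1,2]
R14: Y=0.2283 on G[3,2]
Ip: z[4]−=0.11, z[1]+=0.11
solve → V1=1.043, V2=-0.7868, V3=-0.7085, V4=-0.9120, V5=-0.4665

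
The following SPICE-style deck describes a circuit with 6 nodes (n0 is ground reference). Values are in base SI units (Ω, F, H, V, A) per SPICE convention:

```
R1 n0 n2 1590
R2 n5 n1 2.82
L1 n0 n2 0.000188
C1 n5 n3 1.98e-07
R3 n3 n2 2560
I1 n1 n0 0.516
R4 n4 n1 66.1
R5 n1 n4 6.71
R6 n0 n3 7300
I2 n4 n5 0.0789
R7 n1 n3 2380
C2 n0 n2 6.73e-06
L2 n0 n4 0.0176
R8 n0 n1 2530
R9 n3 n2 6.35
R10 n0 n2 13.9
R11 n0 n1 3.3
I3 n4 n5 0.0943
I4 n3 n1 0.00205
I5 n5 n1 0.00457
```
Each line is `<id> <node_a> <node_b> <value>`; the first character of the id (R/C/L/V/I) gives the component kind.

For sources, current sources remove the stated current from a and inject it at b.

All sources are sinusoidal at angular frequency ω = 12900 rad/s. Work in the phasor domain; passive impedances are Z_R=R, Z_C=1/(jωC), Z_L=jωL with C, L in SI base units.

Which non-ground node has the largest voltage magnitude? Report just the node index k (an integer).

Element admittances at ω=12900 rad/s:
  Y(R1) = 0.0006289+0.000j S between n0,n2
  Y(R2) = 0.3546+0.000j S between n5,n1
  Y(L1) = 0.000-0.4123j S between n0,n2
  Y(C1) = 0.000+0.002554j S between n5,n3
  Y(R3) = 0.0003906+0.000j S between n3,n2
  I1: injects 0.516 A into n0 (from n1)
  Y(R4) = 0.01513+0.000j S between n4,n1
  Y(R5) = 0.1490+0.000j S between n1,n4
  Y(R6) = 0.0001370+0.000j S between n0,n3
  I2: injects 0.0789 A into n5 (from n4)
  Y(R7) = 0.0004202+0.000j S between n1,n3
  Y(C2) = 0.000+0.08682j S between n0,n2
  Y(L2) = 0.000-0.004405j S between n0,n4
  Y(R8) = 0.0003953+0.000j S between n0,n1
  Y(R9) = 0.1575+0.000j S between n3,n2
  Y(R10) = 0.07194+0.000j S between n0,n2
  Y(R11) = 0.3030+0.000j S between n0,n1
  I3: injects 0.0943 A into n5 (from n4)
  I4: injects 0.00205 A into n1 (from n3)
  I5: injects 0.00457 A into n1 (from n5)
Assemble and solve the 5×5 MNA system:
  V(n1)=-1.690-0.02967j  V(n2)=0.007176-0.01013j  V(n3)=-0.01041-0.02958j  V(n4)=-2.742-0.1032j  V(n5)=-1.214-0.02100j

4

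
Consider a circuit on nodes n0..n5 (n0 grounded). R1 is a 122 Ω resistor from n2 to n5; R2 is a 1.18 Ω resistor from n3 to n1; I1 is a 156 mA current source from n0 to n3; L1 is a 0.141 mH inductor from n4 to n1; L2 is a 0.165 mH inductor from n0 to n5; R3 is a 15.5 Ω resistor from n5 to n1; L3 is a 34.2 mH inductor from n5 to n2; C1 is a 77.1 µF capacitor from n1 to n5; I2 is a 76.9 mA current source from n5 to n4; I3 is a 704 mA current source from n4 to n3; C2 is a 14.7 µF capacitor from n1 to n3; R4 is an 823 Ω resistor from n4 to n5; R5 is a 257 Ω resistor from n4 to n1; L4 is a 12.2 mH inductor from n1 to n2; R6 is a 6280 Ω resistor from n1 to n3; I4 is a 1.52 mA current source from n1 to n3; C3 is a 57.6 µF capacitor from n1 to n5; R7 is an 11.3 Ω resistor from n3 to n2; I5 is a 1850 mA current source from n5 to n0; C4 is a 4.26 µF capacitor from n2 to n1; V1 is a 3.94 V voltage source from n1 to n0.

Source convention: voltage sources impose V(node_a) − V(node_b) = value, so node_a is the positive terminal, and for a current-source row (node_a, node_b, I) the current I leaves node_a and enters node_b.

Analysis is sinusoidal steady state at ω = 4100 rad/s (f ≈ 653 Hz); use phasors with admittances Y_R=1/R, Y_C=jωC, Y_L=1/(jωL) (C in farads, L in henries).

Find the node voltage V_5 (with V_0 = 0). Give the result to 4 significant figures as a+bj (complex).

Apply KCL at each of the 5 non-ground nodes and solve the resulting linear system.
Node n1: branches {R2, L1, R3, C1, C2, R5, L4, R6, I4, C3, C4, V1} → V_1 = 3.940+0.000j
Node n2: branches {R1, L3, L4, R7, C4} → V_2 = 4.108+0.3277j
Node n3: branches {R2, I1, I3, C2, R6, I4, R7} → V_3 = 4.874-0.02918j
Node n4: branches {L1, I2, I3, R4, R5} → V_4 = 3.940-0.3670j
Node n5: branches {R1, L2, R3, L3, C1, I2, R4, C3, I5} → V_5 = -2.426-1.557j
Source currents: i(V1)=0.6072-3.587j

-2.426-1.557j V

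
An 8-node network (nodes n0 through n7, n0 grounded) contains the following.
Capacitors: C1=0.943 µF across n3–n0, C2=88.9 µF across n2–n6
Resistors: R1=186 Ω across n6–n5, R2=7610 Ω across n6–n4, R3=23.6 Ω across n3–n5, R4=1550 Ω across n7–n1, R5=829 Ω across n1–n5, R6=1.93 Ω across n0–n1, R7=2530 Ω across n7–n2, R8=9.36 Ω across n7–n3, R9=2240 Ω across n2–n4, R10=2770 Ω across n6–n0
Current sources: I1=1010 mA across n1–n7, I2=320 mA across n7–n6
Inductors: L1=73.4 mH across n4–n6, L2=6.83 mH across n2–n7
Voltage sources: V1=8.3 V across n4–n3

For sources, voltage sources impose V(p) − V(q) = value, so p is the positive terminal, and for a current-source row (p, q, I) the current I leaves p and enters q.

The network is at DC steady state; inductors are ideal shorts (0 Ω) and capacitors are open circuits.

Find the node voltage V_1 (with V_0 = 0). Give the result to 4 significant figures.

-0.3259 V

Apply KCL at each of the 7 non-ground nodes and solve the resulting linear system.
Node n1: branches {I1, R4, R5, R6} → V_1 = -0.3259
Node n2: branches {C2, R7, L2, R9} → V_2 = 463.2
Node n3: branches {C1, R3, R8, V1} → V_3 = 459.5
Node n4: branches {R2, L1, R9, V1} → V_4 = 467.8
Node n5: branches {R1, R3, R5} → V_5 = 449.1
Node n6: branches {C2, R1, R2, L1, I2, R10} → V_6 = 467.8
Node n7: branches {I1, R4, R7, R8, L2, I2} → V_7 = 463.2
Source currents: i(L1)=-0.05049, i(L2)=0.002063, i(V1)=0.04842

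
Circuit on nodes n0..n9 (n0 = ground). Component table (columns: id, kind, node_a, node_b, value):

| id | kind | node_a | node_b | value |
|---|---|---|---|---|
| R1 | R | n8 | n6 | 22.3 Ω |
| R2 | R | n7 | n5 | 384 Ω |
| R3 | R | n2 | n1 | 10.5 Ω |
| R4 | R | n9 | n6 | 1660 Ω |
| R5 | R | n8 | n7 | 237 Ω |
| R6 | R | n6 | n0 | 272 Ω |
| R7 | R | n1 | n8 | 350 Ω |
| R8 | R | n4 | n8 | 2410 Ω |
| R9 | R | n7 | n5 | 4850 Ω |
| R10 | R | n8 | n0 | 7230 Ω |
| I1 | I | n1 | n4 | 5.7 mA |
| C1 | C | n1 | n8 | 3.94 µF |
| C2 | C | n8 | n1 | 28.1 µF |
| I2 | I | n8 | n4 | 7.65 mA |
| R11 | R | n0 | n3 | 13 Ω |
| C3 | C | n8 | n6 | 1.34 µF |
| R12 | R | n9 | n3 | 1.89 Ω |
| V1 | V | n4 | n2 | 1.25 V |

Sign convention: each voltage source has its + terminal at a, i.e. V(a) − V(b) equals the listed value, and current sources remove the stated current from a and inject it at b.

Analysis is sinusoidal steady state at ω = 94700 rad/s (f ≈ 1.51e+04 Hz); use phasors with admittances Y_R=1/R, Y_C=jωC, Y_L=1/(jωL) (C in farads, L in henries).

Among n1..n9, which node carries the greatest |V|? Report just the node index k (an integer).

4

Element admittances at ω=94700 rad/s:
  Y(R1) = 0.04484+0.000j S between n8,n6
  Y(R2) = 0.002604+0.000j S between n7,n5
  Y(R3) = 0.09524+0.000j S between n2,n1
  Y(R4) = 0.0006024+0.000j S between n9,n6
  Y(R5) = 0.004219+0.000j S between n8,n7
  Y(R6) = 0.003676+0.000j S between n6,n0
  Y(R7) = 0.002857+0.000j S between n1,n8
  Y(R8) = 0.0004149+0.000j S between n4,n8
  Y(R9) = 0.0002062+0.000j S between n7,n5
  Y(R10) = 0.0001383+0.000j S between n8,n0
  I1: injects 0.0057 A into n4 (from n1)
  Y(C1) = 0.000+0.3731j S between n1,n8
  Y(C2) = 0.000+2.661j S between n8,n1
  I2: injects 0.00765 A into n4 (from n8)
  Y(R11) = 0.07692+0.000j S between n0,n3
  Y(C3) = 0.000+0.1269j S between n8,n6
  Y(R12) = 0.5291+0.000j S between n9,n3
  V1: constraint V(n4)−V(n2) = 1.25
Assemble and solve the 10×10 MNA system:
  V(n1)=2.513e-06-0.002332j  V(n2)=0.1341-0.002322j  V(n3)=0.000+0.000j  V(n4)=1.384-0.002322j  V(n5)=0.000+0.000j  V(n6)=0.000+0.000j  V(n7)=0.000+0.000j  V(n8)=0.000+0.000j  V(n9)=0.000+0.000j
  i(V1)=0.01278+9.634e-07j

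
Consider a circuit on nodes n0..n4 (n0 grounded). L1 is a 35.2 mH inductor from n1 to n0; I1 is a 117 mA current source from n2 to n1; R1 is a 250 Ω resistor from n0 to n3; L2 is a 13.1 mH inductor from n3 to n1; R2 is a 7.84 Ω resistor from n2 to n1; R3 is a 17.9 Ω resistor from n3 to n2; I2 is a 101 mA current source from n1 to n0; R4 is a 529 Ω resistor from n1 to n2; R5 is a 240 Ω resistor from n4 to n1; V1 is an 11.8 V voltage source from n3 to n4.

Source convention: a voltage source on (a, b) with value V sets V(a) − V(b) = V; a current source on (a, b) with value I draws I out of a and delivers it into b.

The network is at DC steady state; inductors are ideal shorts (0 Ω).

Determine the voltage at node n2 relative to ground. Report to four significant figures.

-0.6314 V

Apply KCL at each of the 4 non-ground nodes and solve the resulting linear system.
Node n1: branches {L1, I1, L2, R2, I2, R4, R5} → V_1 = 0.000
Node n2: branches {I1, R2, R3, R4} → V_2 = -0.6314
Node n3: branches {R1, L2, R3, V1} → V_3 = 0.000
Node n4: branches {R5, V1} → V_4 = -11.80
Source currents: i(L1)=-0.1010, i(L2)=0.01389, i(V1)=-0.04917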